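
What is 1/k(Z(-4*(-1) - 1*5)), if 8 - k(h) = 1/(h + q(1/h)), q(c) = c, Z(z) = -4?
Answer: 17/140 ≈ 0.12143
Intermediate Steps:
k(h) = 8 - 1/(h + 1/h)
1/k(Z(-4*(-1) - 1*5)) = 1/((8 - 4*(-1 + 8*(-4)))/(1 + (-4)²)) = 1/((8 - 4*(-1 - 32))/(1 + 16)) = 1/((8 - 4*(-33))/17) = 1/((8 + 132)/17) = 1/((1/17)*140) = 1/(140/17) = 17/140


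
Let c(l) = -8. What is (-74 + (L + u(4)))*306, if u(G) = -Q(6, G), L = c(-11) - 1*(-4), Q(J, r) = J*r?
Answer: -31212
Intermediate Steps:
L = -4 (L = -8 - 1*(-4) = -8 + 4 = -4)
u(G) = -6*G
(-74 + (L + u(4)))*306 = (-74 + (-4 - 6*4))*306 = (-74 + (-4 - 24))*306 = (-74 - 28)*306 = -102*306 = -31212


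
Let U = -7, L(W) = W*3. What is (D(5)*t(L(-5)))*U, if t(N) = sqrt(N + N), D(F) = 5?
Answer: -35*I*sqrt(30) ≈ -191.7*I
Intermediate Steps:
L(W) = 3*W
t(N) = sqrt(2)*sqrt(N) (t(N) = sqrt(2*N) = sqrt(2)*sqrt(N))
(D(5)*t(L(-5)))*U = (5*(sqrt(2)*sqrt(3*(-5))))*(-7) = (5*(sqrt(2)*sqrt(-15)))*(-7) = (5*(sqrt(2)*(I*sqrt(15))))*(-7) = (5*(I*sqrt(30)))*(-7) = (5*I*sqrt(30))*(-7) = -35*I*sqrt(30)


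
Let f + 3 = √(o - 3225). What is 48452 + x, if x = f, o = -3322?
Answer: 48449 + I*√6547 ≈ 48449.0 + 80.914*I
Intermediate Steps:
f = -3 + I*√6547 (f = -3 + √(-3322 - 3225) = -3 + √(-6547) = -3 + I*√6547 ≈ -3.0 + 80.914*I)
x = -3 + I*√6547 ≈ -3.0 + 80.914*I
48452 + x = 48452 + (-3 + I*√6547) = 48449 + I*√6547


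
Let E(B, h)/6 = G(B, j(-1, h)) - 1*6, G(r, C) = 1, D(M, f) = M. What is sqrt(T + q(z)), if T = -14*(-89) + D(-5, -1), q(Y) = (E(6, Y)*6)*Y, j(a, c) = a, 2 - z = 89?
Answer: sqrt(16901) ≈ 130.00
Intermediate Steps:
z = -87 (z = 2 - 1*89 = 2 - 89 = -87)
E(B, h) = -30 (E(B, h) = 6*(1 - 1*6) = 6*(1 - 6) = 6*(-5) = -30)
q(Y) = -180*Y (q(Y) = (-30*6)*Y = -180*Y)
T = 1241 (T = -14*(-89) - 5 = 1246 - 5 = 1241)
sqrt(T + q(z)) = sqrt(1241 - 180*(-87)) = sqrt(1241 + 15660) = sqrt(16901)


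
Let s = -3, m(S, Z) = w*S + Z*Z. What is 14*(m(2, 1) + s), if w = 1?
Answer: 0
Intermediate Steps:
m(S, Z) = S + Z² (m(S, Z) = 1*S + Z*Z = S + Z²)
14*(m(2, 1) + s) = 14*((2 + 1²) - 3) = 14*((2 + 1) - 3) = 14*(3 - 3) = 14*0 = 0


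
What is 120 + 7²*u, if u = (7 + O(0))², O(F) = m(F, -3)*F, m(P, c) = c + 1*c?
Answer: 2521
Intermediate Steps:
m(P, c) = 2*c (m(P, c) = c + c = 2*c)
O(F) = -6*F (O(F) = (2*(-3))*F = -6*F)
u = 49 (u = (7 - 6*0)² = (7 + 0)² = 7² = 49)
120 + 7²*u = 120 + 7²*49 = 120 + 49*49 = 120 + 2401 = 2521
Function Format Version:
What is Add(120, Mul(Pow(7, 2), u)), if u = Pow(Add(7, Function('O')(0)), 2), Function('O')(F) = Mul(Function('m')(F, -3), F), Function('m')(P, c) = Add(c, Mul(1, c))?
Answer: 2521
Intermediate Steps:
Function('m')(P, c) = Mul(2, c) (Function('m')(P, c) = Add(c, c) = Mul(2, c))
Function('O')(F) = Mul(-6, F) (Function('O')(F) = Mul(Mul(2, -3), F) = Mul(-6, F))
u = 49 (u = Pow(Add(7, Mul(-6, 0)), 2) = Pow(Add(7, 0), 2) = Pow(7, 2) = 49)
Add(120, Mul(Pow(7, 2), u)) = Add(120, Mul(Pow(7, 2), 49)) = Add(120, Mul(49, 49)) = Add(120, 2401) = 2521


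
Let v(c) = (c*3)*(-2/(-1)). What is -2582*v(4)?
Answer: -61968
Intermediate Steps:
v(c) = 6*c (v(c) = (3*c)*(-2*(-1)) = (3*c)*2 = 6*c)
-2582*v(4) = -15492*4 = -2582*24 = -61968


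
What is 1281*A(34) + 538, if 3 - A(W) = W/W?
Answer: 3100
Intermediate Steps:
A(W) = 2 (A(W) = 3 - W/W = 3 - 1*1 = 3 - 1 = 2)
1281*A(34) + 538 = 1281*2 + 538 = 2562 + 538 = 3100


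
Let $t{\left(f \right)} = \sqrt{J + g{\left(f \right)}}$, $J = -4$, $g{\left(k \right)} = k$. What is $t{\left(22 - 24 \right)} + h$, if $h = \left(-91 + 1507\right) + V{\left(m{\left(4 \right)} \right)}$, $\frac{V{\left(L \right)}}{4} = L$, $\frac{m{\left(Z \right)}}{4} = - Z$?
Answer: $1352 + i \sqrt{6} \approx 1352.0 + 2.4495 i$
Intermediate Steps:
$m{\left(Z \right)} = - 4 Z$ ($m{\left(Z \right)} = 4 \left(- Z\right) = - 4 Z$)
$V{\left(L \right)} = 4 L$
$t{\left(f \right)} = \sqrt{-4 + f}$
$h = 1352$ ($h = \left(-91 + 1507\right) + 4 \left(\left(-4\right) 4\right) = 1416 + 4 \left(-16\right) = 1416 - 64 = 1352$)
$t{\left(22 - 24 \right)} + h = \sqrt{-4 + \left(22 - 24\right)} + 1352 = \sqrt{-4 - 2} + 1352 = \sqrt{-6} + 1352 = i \sqrt{6} + 1352 = 1352 + i \sqrt{6}$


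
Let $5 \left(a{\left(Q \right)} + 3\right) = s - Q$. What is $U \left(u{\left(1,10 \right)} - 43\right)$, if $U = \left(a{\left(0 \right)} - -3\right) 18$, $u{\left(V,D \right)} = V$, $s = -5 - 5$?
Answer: $1512$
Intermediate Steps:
$s = -10$
$a{\left(Q \right)} = -5 - \frac{Q}{5}$ ($a{\left(Q \right)} = -3 + \frac{-10 - Q}{5} = -3 - \left(2 + \frac{Q}{5}\right) = -5 - \frac{Q}{5}$)
$U = -36$ ($U = \left(\left(-5 - 0\right) - -3\right) 18 = \left(\left(-5 + 0\right) + 3\right) 18 = \left(-5 + 3\right) 18 = \left(-2\right) 18 = -36$)
$U \left(u{\left(1,10 \right)} - 43\right) = - 36 \left(1 - 43\right) = \left(-36\right) \left(-42\right) = 1512$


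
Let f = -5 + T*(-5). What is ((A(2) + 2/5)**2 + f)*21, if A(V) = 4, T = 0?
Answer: 7539/25 ≈ 301.56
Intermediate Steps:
f = -5 (f = -5 + 0*(-5) = -5 + 0 = -5)
((A(2) + 2/5)**2 + f)*21 = ((4 + 2/5)**2 - 5)*21 = ((22/5)**2 - 5)*21 = (484/25 - 5)*21 = (359/25)*21 = 7539/25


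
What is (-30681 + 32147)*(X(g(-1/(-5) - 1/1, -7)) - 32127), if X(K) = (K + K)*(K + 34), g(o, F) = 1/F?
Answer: -2308505802/49 ≈ -4.7112e+7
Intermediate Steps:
X(K) = 2*K*(34 + K) (X(K) = (2*K)*(34 + K) = 2*K*(34 + K))
(-30681 + 32147)*(X(g(-1/(-5) - 1/1, -7)) - 32127) = (-30681 + 32147)*(2*(34 + 1/(-7))/(-7) - 32127) = 1466*(2*(-1/7)*(34 - 1/7) - 32127) = 1466*(2*(-1/7)*(237/7) - 32127) = 1466*(-474/49 - 32127) = 1466*(-1574697/49) = -2308505802/49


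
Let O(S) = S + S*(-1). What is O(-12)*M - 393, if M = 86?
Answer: -393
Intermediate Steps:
O(S) = 0 (O(S) = S - S = 0)
O(-12)*M - 393 = 0*86 - 393 = 0 - 393 = -393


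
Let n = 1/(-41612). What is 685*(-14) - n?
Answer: -399059079/41612 ≈ -9590.0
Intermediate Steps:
n = -1/41612 ≈ -2.4032e-5
685*(-14) - n = 685*(-14) - 1*(-1/41612) = -9590 + 1/41612 = -399059079/41612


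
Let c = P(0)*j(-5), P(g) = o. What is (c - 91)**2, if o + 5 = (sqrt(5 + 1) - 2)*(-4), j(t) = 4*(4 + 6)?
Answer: 154441 - 9280*sqrt(6) ≈ 1.3171e+5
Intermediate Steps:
j(t) = 40 (j(t) = 4*10 = 40)
o = 3 - 4*sqrt(6) (o = -5 + (sqrt(5 + 1) - 2)*(-4) = -5 + (sqrt(6) - 2)*(-4) = -5 + (-2 + sqrt(6))*(-4) = -5 + (8 - 4*sqrt(6)) = 3 - 4*sqrt(6) ≈ -6.7980)
P(g) = 3 - 4*sqrt(6)
c = 120 - 160*sqrt(6) (c = (3 - 4*sqrt(6))*40 = 120 - 160*sqrt(6) ≈ -271.92)
(c - 91)**2 = ((120 - 160*sqrt(6)) - 91)**2 = (29 - 160*sqrt(6))**2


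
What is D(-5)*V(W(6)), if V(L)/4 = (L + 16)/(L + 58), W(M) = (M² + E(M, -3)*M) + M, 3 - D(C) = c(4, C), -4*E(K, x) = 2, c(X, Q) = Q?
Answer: 1760/97 ≈ 18.144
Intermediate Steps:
E(K, x) = -½ (E(K, x) = -¼*2 = -½)
D(C) = 3 - C
W(M) = M² + M/2 (W(M) = (M² - M/2) + M = M² + M/2)
V(L) = 4*(16 + L)/(58 + L) (V(L) = 4*((L + 16)/(L + 58)) = 4*((16 + L)/(58 + L)) = 4*(16 + L)/(58 + L))
D(-5)*V(W(6)) = (3 - 1*(-5))*(4*(16 + 6*(½ + 6))/(58 + 6*(½ + 6))) = (3 + 5)*(4*(16 + 6*(13/2))/(58 + 6*(13/2))) = 8*(4*(16 + 39)/(58 + 39)) = 8*(4*55/97) = 8*(4*(1/97)*55) = 8*(220/97) = 1760/97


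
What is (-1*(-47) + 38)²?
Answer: 7225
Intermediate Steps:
(-1*(-47) + 38)² = (47 + 38)² = 85² = 7225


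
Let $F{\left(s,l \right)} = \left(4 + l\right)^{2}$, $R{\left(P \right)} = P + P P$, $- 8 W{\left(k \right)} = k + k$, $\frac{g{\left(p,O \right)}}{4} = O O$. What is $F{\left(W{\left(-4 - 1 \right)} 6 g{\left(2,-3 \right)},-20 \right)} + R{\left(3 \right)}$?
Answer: $268$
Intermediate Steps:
$g{\left(p,O \right)} = 4 O^{2}$ ($g{\left(p,O \right)} = 4 O O = 4 O^{2}$)
$W{\left(k \right)} = - \frac{k}{4}$ ($W{\left(k \right)} = - \frac{k + k}{8} = - \frac{2 k}{8} = - \frac{k}{4}$)
$R{\left(P \right)} = P + P^{2}$
$F{\left(W{\left(-4 - 1 \right)} 6 g{\left(2,-3 \right)},-20 \right)} + R{\left(3 \right)} = \left(4 - 20\right)^{2} + 3 \left(1 + 3\right) = \left(-16\right)^{2} + 3 \cdot 4 = 256 + 12 = 268$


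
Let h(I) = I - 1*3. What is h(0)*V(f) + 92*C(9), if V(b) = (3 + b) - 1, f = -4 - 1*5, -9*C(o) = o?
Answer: -71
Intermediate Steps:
C(o) = -o/9
h(I) = -3 + I (h(I) = I - 3 = -3 + I)
f = -9 (f = -4 - 5 = -9)
V(b) = 2 + b
h(0)*V(f) + 92*C(9) = (-3 + 0)*(2 - 9) + 92*(-1/9*9) = -3*(-7) + 92*(-1) = 21 - 92 = -71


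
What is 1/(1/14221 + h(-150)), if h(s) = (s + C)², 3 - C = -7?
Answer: 14221/278731601 ≈ 5.1020e-5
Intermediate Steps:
C = 10 (C = 3 - 1*(-7) = 3 + 7 = 10)
h(s) = (10 + s)² (h(s) = (s + 10)² = (10 + s)²)
1/(1/14221 + h(-150)) = 1/(1/14221 + (10 - 150)²) = 1/(1/14221 + (-140)²) = 1/(1/14221 + 19600) = 1/(278731601/14221) = 14221/278731601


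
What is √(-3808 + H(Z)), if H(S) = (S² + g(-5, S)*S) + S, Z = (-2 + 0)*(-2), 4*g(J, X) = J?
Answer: I*√3793 ≈ 61.587*I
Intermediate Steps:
g(J, X) = J/4
Z = 4 (Z = -2*(-2) = 4)
H(S) = S² - S/4 (H(S) = (S² + ((¼)*(-5))*S) + S = (S² - 5*S/4) + S = S² - S/4)
√(-3808 + H(Z)) = √(-3808 + 4*(-¼ + 4)) = √(-3808 + 4*(15/4)) = √(-3808 + 15) = √(-3793) = I*√3793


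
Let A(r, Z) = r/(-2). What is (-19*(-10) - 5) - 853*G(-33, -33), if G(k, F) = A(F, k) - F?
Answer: -84077/2 ≈ -42039.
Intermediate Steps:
A(r, Z) = -r/2 (A(r, Z) = r*(-½) = -r/2)
G(k, F) = -3*F/2 (G(k, F) = -F/2 - F = -3*F/2)
(-19*(-10) - 5) - 853*G(-33, -33) = (-19*(-10) - 5) - (-2559)*(-33)/2 = (190 - 5) - 853*99/2 = 185 - 84447/2 = -84077/2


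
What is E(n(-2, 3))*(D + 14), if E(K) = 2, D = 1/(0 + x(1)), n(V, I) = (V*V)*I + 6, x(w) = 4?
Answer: 57/2 ≈ 28.500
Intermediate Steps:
n(V, I) = 6 + I*V² (n(V, I) = V²*I + 6 = I*V² + 6 = 6 + I*V²)
D = ¼ (D = 1/(0 + 4) = 1/4 = ¼ ≈ 0.25000)
E(n(-2, 3))*(D + 14) = 2*(¼ + 14) = 2*(57/4) = 57/2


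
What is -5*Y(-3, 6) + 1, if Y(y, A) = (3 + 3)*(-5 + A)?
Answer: -29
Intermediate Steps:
Y(y, A) = -30 + 6*A (Y(y, A) = 6*(-5 + A) = -30 + 6*A)
-5*Y(-3, 6) + 1 = -5*(-30 + 6*6) + 1 = -5*(-30 + 36) + 1 = -5*6 + 1 = -30 + 1 = -29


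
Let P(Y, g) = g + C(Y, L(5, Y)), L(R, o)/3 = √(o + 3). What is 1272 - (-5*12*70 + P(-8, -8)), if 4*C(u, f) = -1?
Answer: 21921/4 ≈ 5480.3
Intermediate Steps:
L(R, o) = 3*√(3 + o) (L(R, o) = 3*√(o + 3) = 3*√(3 + o))
C(u, f) = -¼ (C(u, f) = (¼)*(-1) = -¼)
P(Y, g) = -¼ + g (P(Y, g) = g - ¼ = -¼ + g)
1272 - (-5*12*70 + P(-8, -8)) = 1272 - (-5*12*70 + (-¼ - 8)) = 1272 - (-60*70 - 33/4) = 1272 - (-4200 - 33/4) = 1272 - 1*(-16833/4) = 1272 + 16833/4 = 21921/4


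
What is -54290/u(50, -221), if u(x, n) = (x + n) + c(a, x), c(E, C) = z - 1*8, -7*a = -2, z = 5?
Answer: 27145/87 ≈ 312.01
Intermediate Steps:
a = 2/7 (a = -⅐*(-2) = 2/7 ≈ 0.28571)
c(E, C) = -3 (c(E, C) = 5 - 1*8 = 5 - 8 = -3)
u(x, n) = -3 + n + x (u(x, n) = (x + n) - 3 = (n + x) - 3 = -3 + n + x)
-54290/u(50, -221) = -54290/(-3 - 221 + 50) = -54290/(-174) = -54290*(-1/174) = 27145/87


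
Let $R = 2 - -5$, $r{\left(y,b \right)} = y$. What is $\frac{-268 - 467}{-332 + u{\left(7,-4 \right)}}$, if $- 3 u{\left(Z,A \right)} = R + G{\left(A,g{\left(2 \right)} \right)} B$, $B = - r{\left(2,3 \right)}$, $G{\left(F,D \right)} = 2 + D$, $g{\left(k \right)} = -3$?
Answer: $\frac{147}{67} \approx 2.194$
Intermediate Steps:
$R = 7$ ($R = 2 + 5 = 7$)
$B = -2$ ($B = \left(-1\right) 2 = -2$)
$u{\left(Z,A \right)} = -3$ ($u{\left(Z,A \right)} = - \frac{7 + \left(2 - 3\right) \left(-2\right)}{3} = - \frac{7 - -2}{3} = - \frac{7 + 2}{3} = \left(- \frac{1}{3}\right) 9 = -3$)
$\frac{-268 - 467}{-332 + u{\left(7,-4 \right)}} = \frac{-268 - 467}{-332 - 3} = - \frac{735}{-335} = \left(-735\right) \left(- \frac{1}{335}\right) = \frac{147}{67}$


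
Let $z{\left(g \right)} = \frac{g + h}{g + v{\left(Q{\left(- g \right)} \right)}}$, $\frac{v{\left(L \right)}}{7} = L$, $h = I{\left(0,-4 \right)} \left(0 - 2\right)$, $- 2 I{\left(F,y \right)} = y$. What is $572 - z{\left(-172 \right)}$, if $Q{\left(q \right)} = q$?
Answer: $\frac{73810}{129} \approx 572.17$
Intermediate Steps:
$I{\left(F,y \right)} = - \frac{y}{2}$
$h = -4$ ($h = \left(- \frac{1}{2}\right) \left(-4\right) \left(0 - 2\right) = 2 \left(-2\right) = -4$)
$v{\left(L \right)} = 7 L$
$z{\left(g \right)} = - \frac{-4 + g}{6 g}$ ($z{\left(g \right)} = \frac{g - 4}{g + 7 \left(- g\right)} = \frac{-4 + g}{g - 7 g} = \frac{-4 + g}{\left(-6\right) g} = \left(-4 + g\right) \left(- \frac{1}{6 g}\right) = - \frac{-4 + g}{6 g}$)
$572 - z{\left(-172 \right)} = 572 - \frac{4 - -172}{6 \left(-172\right)} = 572 - \frac{1}{6} \left(- \frac{1}{172}\right) \left(4 + 172\right) = 572 - \frac{1}{6} \left(- \frac{1}{172}\right) 176 = 572 - - \frac{22}{129} = 572 + \frac{22}{129} = \frac{73810}{129}$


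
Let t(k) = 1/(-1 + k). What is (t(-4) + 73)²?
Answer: 132496/25 ≈ 5299.8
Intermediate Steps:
(t(-4) + 73)² = (1/(-1 - 4) + 73)² = (1/(-5) + 73)² = (-⅕ + 73)² = (364/5)² = 132496/25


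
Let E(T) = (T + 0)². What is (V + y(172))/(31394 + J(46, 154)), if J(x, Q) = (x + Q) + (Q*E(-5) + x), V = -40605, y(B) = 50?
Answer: -8111/7098 ≈ -1.1427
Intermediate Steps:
E(T) = T²
J(x, Q) = 2*x + 26*Q (J(x, Q) = (x + Q) + (Q*(-5)² + x) = (Q + x) + (Q*25 + x) = (Q + x) + (25*Q + x) = (Q + x) + (x + 25*Q) = 2*x + 26*Q)
(V + y(172))/(31394 + J(46, 154)) = (-40605 + 50)/(31394 + (2*46 + 26*154)) = -40555/(31394 + (92 + 4004)) = -40555/(31394 + 4096) = -40555/35490 = -40555*1/35490 = -8111/7098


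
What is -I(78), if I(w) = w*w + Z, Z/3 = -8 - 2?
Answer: -6054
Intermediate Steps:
Z = -30 (Z = 3*(-8 - 2) = 3*(-10) = -30)
I(w) = -30 + w**2 (I(w) = w*w - 30 = w**2 - 30 = -30 + w**2)
-I(78) = -(-30 + 78**2) = -(-30 + 6084) = -1*6054 = -6054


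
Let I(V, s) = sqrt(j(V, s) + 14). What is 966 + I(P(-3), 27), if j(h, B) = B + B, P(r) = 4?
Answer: 966 + 2*sqrt(17) ≈ 974.25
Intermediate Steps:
j(h, B) = 2*B
I(V, s) = sqrt(14 + 2*s) (I(V, s) = sqrt(2*s + 14) = sqrt(14 + 2*s))
966 + I(P(-3), 27) = 966 + sqrt(14 + 2*27) = 966 + sqrt(14 + 54) = 966 + sqrt(68) = 966 + 2*sqrt(17)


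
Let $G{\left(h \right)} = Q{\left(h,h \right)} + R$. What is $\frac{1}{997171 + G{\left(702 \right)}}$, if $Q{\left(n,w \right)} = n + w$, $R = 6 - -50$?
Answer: $\frac{1}{998631} \approx 1.0014 \cdot 10^{-6}$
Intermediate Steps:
$R = 56$ ($R = 6 + 50 = 56$)
$G{\left(h \right)} = 56 + 2 h$ ($G{\left(h \right)} = \left(h + h\right) + 56 = 2 h + 56 = 56 + 2 h$)
$\frac{1}{997171 + G{\left(702 \right)}} = \frac{1}{997171 + \left(56 + 2 \cdot 702\right)} = \frac{1}{997171 + \left(56 + 1404\right)} = \frac{1}{997171 + 1460} = \frac{1}{998631}$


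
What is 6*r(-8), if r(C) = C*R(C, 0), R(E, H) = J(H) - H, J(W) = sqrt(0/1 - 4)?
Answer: -96*I ≈ -96.0*I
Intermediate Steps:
J(W) = 2*I (J(W) = sqrt(0*1 - 4) = sqrt(0 - 4) = sqrt(-4) = 2*I)
R(E, H) = -H + 2*I (R(E, H) = 2*I - H = -H + 2*I)
r(C) = 2*I*C (r(C) = C*(-1*0 + 2*I) = C*(0 + 2*I) = C*(2*I) = 2*I*C)
6*r(-8) = 6*(2*I*(-8)) = 6*(-16*I) = -96*I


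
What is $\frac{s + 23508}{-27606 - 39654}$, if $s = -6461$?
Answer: $- \frac{17047}{67260} \approx -0.25345$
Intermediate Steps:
$\frac{s + 23508}{-27606 - 39654} = \frac{-6461 + 23508}{-27606 - 39654} = \frac{17047}{-67260} = 17047 \left(- \frac{1}{67260}\right) = - \frac{17047}{67260}$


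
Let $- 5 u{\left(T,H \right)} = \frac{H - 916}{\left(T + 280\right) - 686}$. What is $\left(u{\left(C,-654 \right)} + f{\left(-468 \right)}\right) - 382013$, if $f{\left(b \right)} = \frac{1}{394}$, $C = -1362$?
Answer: $- \frac{66526830411}{174148} \approx -3.8201 \cdot 10^{5}$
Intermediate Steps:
$f{\left(b \right)} = \frac{1}{394}$
$u{\left(T,H \right)} = - \frac{-916 + H}{5 \left(-406 + T\right)}$ ($u{\left(T,H \right)} = - \frac{\left(H - 916\right) \frac{1}{\left(T + 280\right) - 686}}{5} = - \frac{\left(-916 + H\right) \frac{1}{\left(280 + T\right) - 686}}{5} = - \frac{\left(-916 + H\right) \frac{1}{-406 + T}}{5} = - \frac{\frac{1}{-406 + T} \left(-916 + H\right)}{5} = - \frac{-916 + H}{5 \left(-406 + T\right)}$)
$\left(u{\left(C,-654 \right)} + f{\left(-468 \right)}\right) - 382013 = \left(\frac{916 - -654}{5 \left(-406 - 1362\right)} + \frac{1}{394}\right) - 382013 = \left(\frac{916 + 654}{5 \left(-1768\right)} + \frac{1}{394}\right) - 382013 = \left(\frac{1}{5} \left(- \frac{1}{1768}\right) 1570 + \frac{1}{394}\right) - 382013 = \left(- \frac{157}{884} + \frac{1}{394}\right) - 382013 = - \frac{30487}{174148} - 382013 = - \frac{66526830411}{174148}$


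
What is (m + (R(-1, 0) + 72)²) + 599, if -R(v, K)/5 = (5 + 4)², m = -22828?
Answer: 88660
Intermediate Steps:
R(v, K) = -405 (R(v, K) = -5*(5 + 4)² = -5*9² = -5*81 = -405)
(m + (R(-1, 0) + 72)²) + 599 = (-22828 + (-405 + 72)²) + 599 = (-22828 + (-333)²) + 599 = (-22828 + 110889) + 599 = 88061 + 599 = 88660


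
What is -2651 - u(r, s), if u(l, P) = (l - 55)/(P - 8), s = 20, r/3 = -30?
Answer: -31667/12 ≈ -2638.9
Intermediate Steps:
r = -90 (r = 3*(-30) = -90)
u(l, P) = (-55 + l)/(-8 + P)
-2651 - u(r, s) = -2651 - (-55 - 90)/(-8 + 20) = -2651 - (-145)/12 = -2651 - 1*(-145/12) = -2651 + 145/12 = -31667/12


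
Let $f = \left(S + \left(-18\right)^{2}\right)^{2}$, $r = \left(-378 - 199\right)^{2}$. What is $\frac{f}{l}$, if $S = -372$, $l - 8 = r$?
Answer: $\frac{256}{36993} \approx 0.0069202$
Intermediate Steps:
$r = 332929$ ($r = \left(-577\right)^{2} = 332929$)
$l = 332937$ ($l = 8 + 332929 = 332937$)
$f = 2304$ ($f = \left(-372 + \left(-18\right)^{2}\right)^{2} = \left(-372 + 324\right)^{2} = \left(-48\right)^{2} = 2304$)
$\frac{f}{l} = \frac{2304}{332937} = 2304 \cdot \frac{1}{332937} = \frac{256}{36993}$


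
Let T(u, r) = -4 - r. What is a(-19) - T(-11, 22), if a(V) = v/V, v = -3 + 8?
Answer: 489/19 ≈ 25.737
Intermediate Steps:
v = 5
a(V) = 5/V
a(-19) - T(-11, 22) = 5/(-19) - (-4 - 1*22) = 5*(-1/19) - (-4 - 22) = -5/19 - 1*(-26) = -5/19 + 26 = 489/19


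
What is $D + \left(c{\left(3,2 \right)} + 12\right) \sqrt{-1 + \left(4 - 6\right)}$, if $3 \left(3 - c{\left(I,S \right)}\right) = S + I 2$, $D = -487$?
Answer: $-487 + \frac{37 i \sqrt{3}}{3} \approx -487.0 + 21.362 i$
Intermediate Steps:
$c{\left(I,S \right)} = 3 - \frac{2 I}{3} - \frac{S}{3}$ ($c{\left(I,S \right)} = 3 - \frac{S + I 2}{3} = 3 - \frac{S + 2 I}{3} = 3 - \left(\frac{S}{3} + \frac{2 I}{3}\right) = 3 - \frac{2 I}{3} - \frac{S}{3}$)
$D + \left(c{\left(3,2 \right)} + 12\right) \sqrt{-1 + \left(4 - 6\right)} = -487 + \left(\left(3 - 2 - \frac{2}{3}\right) + 12\right) \sqrt{-1 + \left(4 - 6\right)} = -487 + \left(\frac{1}{3} + 12\right) \sqrt{-1 - 2} = -487 + \frac{37 \sqrt{-3}}{3} = -487 + \frac{37 i \sqrt{3}}{3}$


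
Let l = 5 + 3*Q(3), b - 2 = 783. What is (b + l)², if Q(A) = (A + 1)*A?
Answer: 682276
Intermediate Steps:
b = 785 (b = 2 + 783 = 785)
Q(A) = A*(1 + A) (Q(A) = (1 + A)*A = A*(1 + A))
l = 41 (l = 5 + 3*(3*(1 + 3)) = 5 + 3*(3*4) = 5 + 3*12 = 5 + 36 = 41)
(b + l)² = (785 + 41)² = 826² = 682276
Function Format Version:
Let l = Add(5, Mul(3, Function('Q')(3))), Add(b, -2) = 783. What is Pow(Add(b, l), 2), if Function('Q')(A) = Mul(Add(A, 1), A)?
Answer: 682276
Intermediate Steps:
b = 785 (b = Add(2, 783) = 785)
Function('Q')(A) = Mul(A, Add(1, A)) (Function('Q')(A) = Mul(Add(1, A), A) = Mul(A, Add(1, A)))
l = 41 (l = Add(5, Mul(3, Mul(3, Add(1, 3)))) = Add(5, Mul(3, Mul(3, 4))) = Add(5, Mul(3, 12)) = Add(5, 36) = 41)
Pow(Add(b, l), 2) = Pow(Add(785, 41), 2) = Pow(826, 2) = 682276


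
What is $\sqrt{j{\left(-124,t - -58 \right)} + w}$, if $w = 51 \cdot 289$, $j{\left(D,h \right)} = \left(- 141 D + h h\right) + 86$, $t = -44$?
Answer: $\sqrt{32505} \approx 180.29$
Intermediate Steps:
$j{\left(D,h \right)} = 86 + h^{2} - 141 D$ ($j{\left(D,h \right)} = \left(- 141 D + h^{2}\right) + 86 = \left(h^{2} - 141 D\right) + 86 = 86 + h^{2} - 141 D$)
$w = 14739$
$\sqrt{j{\left(-124,t - -58 \right)} + w} = \sqrt{\left(86 + \left(-44 - -58\right)^{2} - -17484\right) + 14739} = \sqrt{\left(86 + \left(-44 + 58\right)^{2} + 17484\right) + 14739} = \sqrt{\left(86 + 14^{2} + 17484\right) + 14739} = \sqrt{\left(86 + 196 + 17484\right) + 14739} = \sqrt{17766 + 14739} = \sqrt{32505}$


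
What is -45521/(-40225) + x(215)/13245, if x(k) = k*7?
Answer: 132692854/106556025 ≈ 1.2453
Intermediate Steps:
x(k) = 7*k
-45521/(-40225) + x(215)/13245 = -45521/(-40225) + (7*215)/13245 = -45521*(-1/40225) + 1505*(1/13245) = 45521/40225 + 301/2649 = 132692854/106556025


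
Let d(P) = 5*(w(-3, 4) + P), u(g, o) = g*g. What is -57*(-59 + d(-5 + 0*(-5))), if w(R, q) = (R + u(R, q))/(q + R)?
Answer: 3078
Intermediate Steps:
u(g, o) = g**2
w(R, q) = (R + R**2)/(R + q) (w(R, q) = (R + R**2)/(q + R) = (R + R**2)/(R + q))
d(P) = 30 + 5*P (d(P) = 5*(-3*(1 - 3)/(-3 + 4) + P) = 5*(-3*(-2)/1 + P) = 5*(-3*1*(-2) + P) = 5*(6 + P) = 30 + 5*P)
-57*(-59 + d(-5 + 0*(-5))) = -57*(-59 + (30 + 5*(-5 + 0*(-5)))) = -57*(-59 + (30 + 5*(-5 + 0))) = -57*(-59 + (30 + 5*(-5))) = -57*(-59 + (30 - 25)) = -57*(-59 + 5) = -57*(-54) = 3078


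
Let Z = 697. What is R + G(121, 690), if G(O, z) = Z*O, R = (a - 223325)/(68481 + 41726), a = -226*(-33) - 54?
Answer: 9294311838/110207 ≈ 84335.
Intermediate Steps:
a = 7404 (a = 7458 - 54 = 7404)
R = -215921/110207 (R = (7404 - 223325)/(68481 + 41726) = -215921/110207 ≈ -1.9592)
G(O, z) = 697*O
R + G(121, 690) = -215921/110207 + 697*121 = -215921/110207 + 84337 = 9294311838/110207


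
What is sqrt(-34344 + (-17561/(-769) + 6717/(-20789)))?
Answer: 2*I*sqrt(2192936124648602542)/15986741 ≈ 185.26*I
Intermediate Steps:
sqrt(-34344 + (-17561/(-769) + 6717/(-20789))) = sqrt(-34344 + (-17561*(-1/769) + 6717*(-1/20789))) = sqrt(-34344 + (17561/769 - 6717/20789)) = sqrt(-34344 + 359910256/15986741) = sqrt(-548688722648/15986741) = 2*I*sqrt(2192936124648602542)/15986741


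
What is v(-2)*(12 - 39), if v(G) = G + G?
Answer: 108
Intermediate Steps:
v(G) = 2*G
v(-2)*(12 - 39) = (2*(-2))*(12 - 39) = -4*(-27) = 108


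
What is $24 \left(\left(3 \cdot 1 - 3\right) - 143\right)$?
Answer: $-3432$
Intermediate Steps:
$24 \left(\left(3 \cdot 1 - 3\right) - 143\right) = 24 \left(\left(3 - 3\right) - 143\right) = 24 \left(0 - 143\right) = 24 \left(-143\right) = -3432$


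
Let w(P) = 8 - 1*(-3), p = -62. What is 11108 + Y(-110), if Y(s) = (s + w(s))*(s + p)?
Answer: 28136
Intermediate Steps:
w(P) = 11 (w(P) = 8 + 3 = 11)
Y(s) = (-62 + s)*(11 + s) (Y(s) = (s + 11)*(s - 62) = (11 + s)*(-62 + s) = (-62 + s)*(11 + s))
11108 + Y(-110) = 11108 + (-682 + (-110)² - 51*(-110)) = 11108 + (-682 + 12100 + 5610) = 11108 + 17028 = 28136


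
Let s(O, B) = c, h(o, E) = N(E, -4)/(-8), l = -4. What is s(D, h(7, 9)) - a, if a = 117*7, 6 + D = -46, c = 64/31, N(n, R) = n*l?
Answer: -25325/31 ≈ -816.94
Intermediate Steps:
N(n, R) = -4*n (N(n, R) = n*(-4) = -4*n)
c = 64/31 (c = 64*(1/31) = 64/31 ≈ 2.0645)
h(o, E) = E/2 (h(o, E) = -4*E/(-8) = -4*E*(-⅛) = E/2)
D = -52 (D = -6 - 46 = -52)
s(O, B) = 64/31
a = 819
s(D, h(7, 9)) - a = 64/31 - 1*819 = 64/31 - 819 = -25325/31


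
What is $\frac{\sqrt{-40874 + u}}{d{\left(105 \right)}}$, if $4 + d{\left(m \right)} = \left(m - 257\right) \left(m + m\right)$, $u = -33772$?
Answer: $- \frac{3 i \sqrt{8294}}{31924} \approx - 0.0085583 i$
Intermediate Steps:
$d{\left(m \right)} = -4 + 2 m \left(-257 + m\right)$ ($d{\left(m \right)} = -4 + \left(m - 257\right) \left(m + m\right) = -4 + \left(-257 + m\right) 2 m = -4 + 2 m \left(-257 + m\right)$)
$\frac{\sqrt{-40874 + u}}{d{\left(105 \right)}} = \frac{\sqrt{-40874 - 33772}}{-4 - 53970 + 2 \cdot 105^{2}} = \frac{\sqrt{-74646}}{-4 - 53970 + 2 \cdot 11025} = \frac{3 i \sqrt{8294}}{-4 - 53970 + 22050} = \frac{3 i \sqrt{8294}}{-31924} = 3 i \sqrt{8294} \left(- \frac{1}{31924}\right) = - \frac{3 i \sqrt{8294}}{31924}$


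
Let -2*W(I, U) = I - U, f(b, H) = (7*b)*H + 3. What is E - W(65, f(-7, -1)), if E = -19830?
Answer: -39647/2 ≈ -19824.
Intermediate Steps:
f(b, H) = 3 + 7*H*b (f(b, H) = 7*H*b + 3 = 3 + 7*H*b)
W(I, U) = U/2 - I/2 (W(I, U) = -(I - U)/2 = U/2 - I/2)
E - W(65, f(-7, -1)) = -19830 - ((3 + 7*(-1)*(-7))/2 - ½*65) = -19830 - ((3 + 49)/2 - 65/2) = -19830 - ((½)*52 - 65/2) = -19830 - (26 - 65/2) = -19830 - 1*(-13/2) = -19830 + 13/2 = -39647/2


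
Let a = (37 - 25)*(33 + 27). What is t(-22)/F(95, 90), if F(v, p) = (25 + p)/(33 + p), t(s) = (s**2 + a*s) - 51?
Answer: -1895061/115 ≈ -16479.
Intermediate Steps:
a = 720 (a = 12*60 = 720)
t(s) = -51 + s**2 + 720*s (t(s) = (s**2 + 720*s) - 51 = -51 + s**2 + 720*s)
F(v, p) = (25 + p)/(33 + p)
t(-22)/F(95, 90) = (-51 + (-22)**2 + 720*(-22))/(((25 + 90)/(33 + 90))) = (-51 + 484 - 15840)/((115/123)) = -15407/((1/123)*115) = -15407/115/123 = -15407*123/115 = -1895061/115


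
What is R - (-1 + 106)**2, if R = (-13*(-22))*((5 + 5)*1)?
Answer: -8165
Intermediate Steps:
R = 2860 (R = 286*(10*1) = 286*10 = 2860)
R - (-1 + 106)**2 = 2860 - (-1 + 106)**2 = 2860 - 1*105**2 = 2860 - 1*11025 = 2860 - 11025 = -8165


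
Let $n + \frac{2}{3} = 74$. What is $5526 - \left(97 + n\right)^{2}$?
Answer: $- \frac{211387}{9} \approx -23487.0$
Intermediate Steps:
$n = \frac{220}{3}$ ($n = - \frac{2}{3} + 74 = \frac{220}{3} \approx 73.333$)
$5526 - \left(97 + n\right)^{2} = 5526 - \left(97 + \frac{220}{3}\right)^{2} = 5526 - \left(\frac{511}{3}\right)^{2} = 5526 - \frac{261121}{9} = - \frac{211387}{9}$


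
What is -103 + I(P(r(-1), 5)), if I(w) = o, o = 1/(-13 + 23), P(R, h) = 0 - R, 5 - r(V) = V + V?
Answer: -1029/10 ≈ -102.90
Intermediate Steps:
r(V) = 5 - 2*V (r(V) = 5 - (V + V) = 5 - 2*V)
P(R, h) = -R
o = ⅒ (o = 1/10 = ⅒ ≈ 0.10000)
I(w) = ⅒
-103 + I(P(r(-1), 5)) = -103 + ⅒ = -1029/10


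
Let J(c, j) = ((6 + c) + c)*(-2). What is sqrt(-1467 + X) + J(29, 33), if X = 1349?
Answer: -128 + I*sqrt(118) ≈ -128.0 + 10.863*I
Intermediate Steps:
J(c, j) = -12 - 4*c (J(c, j) = (6 + 2*c)*(-2) = -12 - 4*c)
sqrt(-1467 + X) + J(29, 33) = sqrt(-1467 + 1349) + (-12 - 4*29) = sqrt(-118) + (-12 - 116) = I*sqrt(118) - 128 = -128 + I*sqrt(118)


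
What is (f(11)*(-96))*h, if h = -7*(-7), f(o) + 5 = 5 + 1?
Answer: -4704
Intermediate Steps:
f(o) = 1 (f(o) = -5 + (5 + 1) = -5 + 6 = 1)
h = 49
(f(11)*(-96))*h = (1*(-96))*49 = -96*49 = -4704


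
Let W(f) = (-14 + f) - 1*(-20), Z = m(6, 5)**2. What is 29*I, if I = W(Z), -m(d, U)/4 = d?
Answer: 16878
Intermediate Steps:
m(d, U) = -4*d
Z = 576 (Z = (-4*6)**2 = (-24)**2 = 576)
W(f) = 6 + f (W(f) = (-14 + f) + 20 = 6 + f)
I = 582 (I = 6 + 576 = 582)
29*I = 29*582 = 16878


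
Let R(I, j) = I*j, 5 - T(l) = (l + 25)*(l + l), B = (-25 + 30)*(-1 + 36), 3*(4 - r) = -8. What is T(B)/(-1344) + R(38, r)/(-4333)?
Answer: 43278265/831936 ≈ 52.021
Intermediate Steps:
r = 20/3 (r = 4 - ⅓*(-8) = 4 + 8/3 = 20/3 ≈ 6.6667)
B = 175 (B = 5*35 = 175)
T(l) = 5 - 2*l*(25 + l) (T(l) = 5 - (l + 25)*(l + l) = 5 - (25 + l)*2*l = 5 - 2*l*(25 + l))
T(B)/(-1344) + R(38, r)/(-4333) = (5 - 50*175 - 2*175²)/(-1344) + (38*(20/3))/(-4333) = (5 - 8750 - 2*30625)*(-1/1344) + (760/3)*(-1/4333) = (5 - 8750 - 61250)*(-1/1344) - 760/12999 = -69995*(-1/1344) - 760/12999 = 69995/1344 - 760/12999 = 43278265/831936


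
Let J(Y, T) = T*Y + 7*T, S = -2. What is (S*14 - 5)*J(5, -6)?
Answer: 2376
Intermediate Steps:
J(Y, T) = 7*T + T*Y
(S*14 - 5)*J(5, -6) = (-2*14 - 5)*(-6*(7 + 5)) = (-28 - 5)*(-6*12) = -33*(-72) = 2376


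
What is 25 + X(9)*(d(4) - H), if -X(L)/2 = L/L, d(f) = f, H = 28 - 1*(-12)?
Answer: 97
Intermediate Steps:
H = 40 (H = 28 + 12 = 40)
X(L) = -2 (X(L) = -2*L/L = -2*1 = -2)
25 + X(9)*(d(4) - H) = 25 - 2*(4 - 1*40) = 25 - 2*(4 - 40) = 25 - 2*(-36) = 25 + 72 = 97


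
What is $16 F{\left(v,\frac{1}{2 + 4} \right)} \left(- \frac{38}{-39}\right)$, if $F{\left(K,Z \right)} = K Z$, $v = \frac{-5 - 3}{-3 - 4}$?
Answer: $\frac{2432}{819} \approx 2.9695$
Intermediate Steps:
$v = \frac{8}{7}$ ($v = - \frac{8}{-7} = \left(-8\right) \left(- \frac{1}{7}\right) = \frac{8}{7} \approx 1.1429$)
$16 F{\left(v,\frac{1}{2 + 4} \right)} \left(- \frac{38}{-39}\right) = 16 \frac{8}{7 \left(2 + 4\right)} \left(- \frac{38}{-39}\right) = 16 \frac{8}{7 \cdot 6} \left(\left(-38\right) \left(- \frac{1}{39}\right)\right) = 16 \cdot \frac{8}{7} \cdot \frac{1}{6} \cdot \frac{38}{39} = 16 \cdot \frac{4}{21} \cdot \frac{38}{39} = \frac{64}{21} \cdot \frac{38}{39} = \frac{2432}{819}$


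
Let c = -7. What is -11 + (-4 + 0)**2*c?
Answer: -123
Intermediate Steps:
-11 + (-4 + 0)**2*c = -11 + (-4 + 0)**2*(-7) = -11 + (-4)**2*(-7) = -11 + 16*(-7) = -11 - 112 = -123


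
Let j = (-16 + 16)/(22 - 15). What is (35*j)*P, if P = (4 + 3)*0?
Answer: 0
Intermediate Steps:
j = 0 (j = 0/7 = 0*(⅐) = 0)
P = 0 (P = 7*0 = 0)
(35*j)*P = (35*0)*0 = 0*0 = 0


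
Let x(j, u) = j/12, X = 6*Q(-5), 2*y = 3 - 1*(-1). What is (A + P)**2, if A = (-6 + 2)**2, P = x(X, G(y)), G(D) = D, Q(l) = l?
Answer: 729/4 ≈ 182.25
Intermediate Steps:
y = 2 (y = (3 - 1*(-1))/2 = (3 + 1)/2 = (1/2)*4 = 2)
X = -30 (X = 6*(-5) = -30)
x(j, u) = j/12 (x(j, u) = j*(1/12) = j/12)
P = -5/2 (P = (1/12)*(-30) = -5/2 ≈ -2.5000)
A = 16 (A = (-4)**2 = 16)
(A + P)**2 = (16 - 5/2)**2 = (27/2)**2 = 729/4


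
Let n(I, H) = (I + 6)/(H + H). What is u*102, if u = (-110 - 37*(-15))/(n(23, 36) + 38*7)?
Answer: 3268080/19181 ≈ 170.38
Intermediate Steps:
n(I, H) = (6 + I)/(2*H) (n(I, H) = (6 + I)/((2*H)) = (6 + I)*(1/(2*H)) = (6 + I)/(2*H))
u = 32040/19181 (u = (-110 - 37*(-15))/((½)*(6 + 23)/36 + 38*7) = (-110 + 555)/((½)*(1/36)*29 + 266) = 445/(29/72 + 266) = 445/(19181/72) = 445*(72/19181) = 32040/19181 ≈ 1.6704)
u*102 = (32040/19181)*102 = 3268080/19181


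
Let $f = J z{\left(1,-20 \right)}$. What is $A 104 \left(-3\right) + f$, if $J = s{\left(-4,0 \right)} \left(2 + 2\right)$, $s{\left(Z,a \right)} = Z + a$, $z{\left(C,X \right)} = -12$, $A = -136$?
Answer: $42624$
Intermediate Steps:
$J = -16$ ($J = \left(-4 + 0\right) \left(2 + 2\right) = \left(-4\right) 4 = -16$)
$f = 192$ ($f = \left(-16\right) \left(-12\right) = 192$)
$A 104 \left(-3\right) + f = \left(-136\right) 104 \left(-3\right) + 192 = \left(-14144\right) \left(-3\right) + 192 = 42432 + 192 = 42624$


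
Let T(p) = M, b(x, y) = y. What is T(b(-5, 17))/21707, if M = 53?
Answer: 53/21707 ≈ 0.0024416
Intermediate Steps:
T(p) = 53
T(b(-5, 17))/21707 = 53/21707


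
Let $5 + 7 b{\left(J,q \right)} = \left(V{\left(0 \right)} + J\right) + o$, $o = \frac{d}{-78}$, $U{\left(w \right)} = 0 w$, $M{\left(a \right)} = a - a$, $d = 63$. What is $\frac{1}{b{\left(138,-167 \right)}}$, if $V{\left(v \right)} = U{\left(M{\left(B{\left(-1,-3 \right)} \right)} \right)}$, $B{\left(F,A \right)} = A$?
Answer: $\frac{26}{491} \approx 0.052953$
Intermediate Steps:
$M{\left(a \right)} = 0$
$U{\left(w \right)} = 0$
$V{\left(v \right)} = 0$
$o = - \frac{21}{26}$ ($o = \frac{63}{-78} = 63 \left(- \frac{1}{78}\right) = - \frac{21}{26} \approx -0.80769$)
$b{\left(J,q \right)} = - \frac{151}{182} + \frac{J}{7}$ ($b{\left(J,q \right)} = - \frac{5}{7} + \frac{\left(0 + J\right) - \frac{21}{26}}{7} = - \frac{5}{7} + \frac{J - \frac{21}{26}}{7} = - \frac{5}{7} + \frac{- \frac{21}{26} + J}{7} = - \frac{5}{7} + \left(- \frac{3}{26} + \frac{J}{7}\right) = - \frac{151}{182} + \frac{J}{7}$)
$\frac{1}{b{\left(138,-167 \right)}} = \frac{1}{- \frac{151}{182} + \frac{1}{7} \cdot 138} = \frac{1}{- \frac{151}{182} + \frac{138}{7}} = \frac{1}{\frac{491}{26}} = \frac{26}{491}$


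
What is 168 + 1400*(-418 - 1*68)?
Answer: -680232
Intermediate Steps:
168 + 1400*(-418 - 1*68) = 168 + 1400*(-418 - 68) = 168 + 1400*(-486) = 168 - 680400 = -680232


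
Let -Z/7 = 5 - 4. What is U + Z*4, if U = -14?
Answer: -42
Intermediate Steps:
Z = -7 (Z = -7*(5 - 4) = -7*1 = -7)
U + Z*4 = -14 - 7*4 = -14 - 28 = -42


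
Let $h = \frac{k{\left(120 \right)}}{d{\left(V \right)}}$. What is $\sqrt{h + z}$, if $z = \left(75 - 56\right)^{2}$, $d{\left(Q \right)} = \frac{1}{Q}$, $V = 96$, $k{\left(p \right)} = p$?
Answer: $109$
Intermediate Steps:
$z = 361$ ($z = 19^{2} = 361$)
$h = 11520$ ($h = \frac{120}{\frac{1}{96}} = 120 \frac{1}{\frac{1}{96}} = 120 \cdot 96 = 11520$)
$\sqrt{h + z} = \sqrt{11520 + 361} = \sqrt{11881} = 109$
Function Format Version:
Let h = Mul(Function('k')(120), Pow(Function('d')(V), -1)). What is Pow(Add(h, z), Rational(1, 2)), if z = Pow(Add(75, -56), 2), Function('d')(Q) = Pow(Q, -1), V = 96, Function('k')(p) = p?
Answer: 109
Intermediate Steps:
z = 361 (z = Pow(19, 2) = 361)
h = 11520 (h = Mul(120, Pow(Pow(96, -1), -1)) = Mul(120, Pow(Rational(1, 96), -1)) = Mul(120, 96) = 11520)
Pow(Add(h, z), Rational(1, 2)) = Pow(Add(11520, 361), Rational(1, 2)) = Pow(11881, Rational(1, 2)) = 109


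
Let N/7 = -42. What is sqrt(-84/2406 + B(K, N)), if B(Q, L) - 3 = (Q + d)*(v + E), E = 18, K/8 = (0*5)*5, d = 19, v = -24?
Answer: 5*I*sqrt(714181)/401 ≈ 10.537*I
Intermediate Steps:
N = -294 (N = 7*(-42) = -294)
K = 0 (K = 8*((0*5)*5) = 8*(0*5) = 8*0 = 0)
B(Q, L) = -111 - 6*Q (B(Q, L) = 3 + (Q + 19)*(-24 + 18) = 3 + (19 + Q)*(-6) = 3 + (-114 - 6*Q) = -111 - 6*Q)
sqrt(-84/2406 + B(K, N)) = sqrt(-84/2406 + (-111 - 6*0)) = sqrt(-84*1/2406 + (-111 + 0)) = sqrt(-14/401 - 111) = sqrt(-44525/401) = 5*I*sqrt(714181)/401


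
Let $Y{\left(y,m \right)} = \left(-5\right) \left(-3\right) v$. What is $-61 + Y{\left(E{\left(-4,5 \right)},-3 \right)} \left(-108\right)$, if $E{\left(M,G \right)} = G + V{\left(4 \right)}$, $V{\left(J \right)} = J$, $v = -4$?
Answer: $6419$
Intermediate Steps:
$E{\left(M,G \right)} = 4 + G$ ($E{\left(M,G \right)} = G + 4 = 4 + G$)
$Y{\left(y,m \right)} = -60$ ($Y{\left(y,m \right)} = \left(-5\right) \left(-3\right) \left(-4\right) = 15 \left(-4\right) = -60$)
$-61 + Y{\left(E{\left(-4,5 \right)},-3 \right)} \left(-108\right) = -61 - -6480 = -61 + 6480 = 6419$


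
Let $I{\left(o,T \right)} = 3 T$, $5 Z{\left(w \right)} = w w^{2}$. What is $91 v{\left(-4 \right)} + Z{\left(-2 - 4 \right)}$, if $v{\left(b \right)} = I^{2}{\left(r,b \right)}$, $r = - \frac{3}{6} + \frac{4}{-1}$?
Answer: $\frac{65304}{5} \approx 13061.0$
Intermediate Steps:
$r = - \frac{9}{2}$ ($r = \left(-3\right) \frac{1}{6} + 4 \left(-1\right) = - \frac{1}{2} - 4 = - \frac{9}{2} \approx -4.5$)
$Z{\left(w \right)} = \frac{w^{3}}{5}$ ($Z{\left(w \right)} = \frac{w w^{2}}{5} = \frac{w^{3}}{5}$)
$v{\left(b \right)} = 9 b^{2}$ ($v{\left(b \right)} = \left(3 b\right)^{2} = 9 b^{2}$)
$91 v{\left(-4 \right)} + Z{\left(-2 - 4 \right)} = 91 \cdot 9 \left(-4\right)^{2} + \frac{\left(-2 - 4\right)^{3}}{5} = 91 \cdot 9 \cdot 16 + \frac{\left(-6\right)^{3}}{5} = 91 \cdot 144 + \frac{1}{5} \left(-216\right) = 13104 - \frac{216}{5} = \frac{65304}{5}$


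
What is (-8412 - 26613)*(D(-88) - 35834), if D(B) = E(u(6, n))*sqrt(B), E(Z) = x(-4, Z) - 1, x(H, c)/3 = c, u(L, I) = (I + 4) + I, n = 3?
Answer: 1255085850 - 2031450*I*sqrt(22) ≈ 1.2551e+9 - 9.5284e+6*I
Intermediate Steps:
u(L, I) = 4 + 2*I (u(L, I) = (4 + I) + I = 4 + 2*I)
x(H, c) = 3*c
E(Z) = -1 + 3*Z (E(Z) = 3*Z - 1 = -1 + 3*Z)
D(B) = 29*sqrt(B) (D(B) = (-1 + 3*(4 + 2*3))*sqrt(B) = (-1 + 3*(4 + 6))*sqrt(B) = (-1 + 3*10)*sqrt(B) = (-1 + 30)*sqrt(B) = 29*sqrt(B))
(-8412 - 26613)*(D(-88) - 35834) = (-8412 - 26613)*(29*sqrt(-88) - 35834) = -35025*(29*(2*I*sqrt(22)) - 35834) = -35025*(58*I*sqrt(22) - 35834) = -35025*(-35834 + 58*I*sqrt(22)) = 1255085850 - 2031450*I*sqrt(22)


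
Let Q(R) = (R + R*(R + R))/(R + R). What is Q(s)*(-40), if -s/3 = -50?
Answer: -6020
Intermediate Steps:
s = 150 (s = -3*(-50) = 150)
Q(R) = (R + 2*R²)/(2*R) (Q(R) = (R + R*(2*R))/((2*R)) = (R + 2*R²)*(1/(2*R)) = (R + 2*R²)/(2*R))
Q(s)*(-40) = (½ + 150)*(-40) = (301/2)*(-40) = -6020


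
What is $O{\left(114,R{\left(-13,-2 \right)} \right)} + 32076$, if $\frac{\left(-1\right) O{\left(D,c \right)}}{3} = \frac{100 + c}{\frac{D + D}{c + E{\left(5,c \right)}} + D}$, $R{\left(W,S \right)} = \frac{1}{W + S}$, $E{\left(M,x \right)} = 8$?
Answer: $\frac{2724036299}{84930} \approx 32074.0$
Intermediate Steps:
$R{\left(W,S \right)} = \frac{1}{S + W}$
$O{\left(D,c \right)} = - \frac{3 \left(100 + c\right)}{D + \frac{2 D}{8 + c}}$ ($O{\left(D,c \right)} = - 3 \frac{100 + c}{\frac{D + D}{c + 8} + D} = - 3 \frac{100 + c}{\frac{2 D}{8 + c} + D} = - 3 \frac{100 + c}{D + \frac{2 D}{8 + c}} = - \frac{3 \left(100 + c\right)}{D + \frac{2 D}{8 + c}}$)
$O{\left(114,R{\left(-13,-2 \right)} \right)} + 32076 = \frac{3 \left(-800 - \left(\frac{1}{-2 - 13}\right)^{2} - \frac{108}{-2 - 13}\right)}{114 \left(10 + \frac{1}{-2 - 13}\right)} + 32076 = 3 \cdot \frac{1}{114} \frac{1}{10 + \frac{1}{-15}} \left(-800 - \left(\frac{1}{-15}\right)^{2} - \frac{108}{-15}\right) + 32076 = 3 \cdot \frac{1}{114} \frac{1}{10 - \frac{1}{15}} \left(-800 - \left(- \frac{1}{15}\right)^{2} - - \frac{36}{5}\right) + 32076 = 3 \cdot \frac{1}{114} \frac{1}{\frac{149}{15}} \left(-800 - \frac{1}{225} + \frac{36}{5}\right) + 32076 = 3 \cdot \frac{1}{114} \cdot \frac{15}{149} \left(-800 - \frac{1}{225} + \frac{36}{5}\right) + 32076 = 3 \cdot \frac{1}{114} \cdot \frac{15}{149} \left(- \frac{178381}{225}\right) + 32076 = - \frac{178381}{84930} + 32076 = \frac{2724036299}{84930}$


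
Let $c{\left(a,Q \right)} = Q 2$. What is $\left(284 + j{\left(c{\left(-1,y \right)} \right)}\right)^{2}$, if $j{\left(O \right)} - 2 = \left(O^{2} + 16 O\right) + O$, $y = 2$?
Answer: $136900$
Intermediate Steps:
$c{\left(a,Q \right)} = 2 Q$
$j{\left(O \right)} = 2 + O^{2} + 17 O$ ($j{\left(O \right)} = 2 + \left(\left(O^{2} + 16 O\right) + O\right) = 2 + \left(O^{2} + 17 O\right) = 2 + O^{2} + 17 O$)
$\left(284 + j{\left(c{\left(-1,y \right)} \right)}\right)^{2} = \left(284 + \left(2 + \left(2 \cdot 2\right)^{2} + 17 \cdot 2 \cdot 2\right)\right)^{2} = \left(284 + \left(2 + 4^{2} + 17 \cdot 4\right)\right)^{2} = \left(284 + \left(2 + 16 + 68\right)\right)^{2} = \left(284 + 86\right)^{2} = 370^{2} = 136900$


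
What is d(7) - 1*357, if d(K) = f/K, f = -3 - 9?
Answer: -2511/7 ≈ -358.71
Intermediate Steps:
f = -12
d(K) = -12/K
d(7) - 1*357 = -12/7 - 1*357 = -12*⅐ - 357 = -12/7 - 357 = -2511/7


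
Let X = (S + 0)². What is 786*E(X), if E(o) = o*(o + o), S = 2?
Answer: 25152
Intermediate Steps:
X = 4 (X = (2 + 0)² = 2² = 4)
E(o) = 2*o² (E(o) = o*(2*o) = 2*o²)
786*E(X) = 786*(2*4²) = 786*(2*16) = 786*32 = 25152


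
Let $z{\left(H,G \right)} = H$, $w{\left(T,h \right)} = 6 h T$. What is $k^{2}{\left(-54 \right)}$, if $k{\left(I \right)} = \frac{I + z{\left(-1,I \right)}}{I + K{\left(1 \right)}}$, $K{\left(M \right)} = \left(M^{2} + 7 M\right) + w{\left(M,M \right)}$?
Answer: $\frac{121}{64} \approx 1.8906$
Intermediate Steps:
$w{\left(T,h \right)} = 6 T h$
$K{\left(M \right)} = 7 M + 7 M^{2}$ ($K{\left(M \right)} = \left(M^{2} + 7 M\right) + 6 M M = \left(M^{2} + 7 M\right) + 6 M^{2} = 7 M + 7 M^{2}$)
$k{\left(I \right)} = \frac{-1 + I}{14 + I}$ ($k{\left(I \right)} = \frac{I - 1}{I + 7 \cdot 1 \left(1 + 1\right)} = \frac{-1 + I}{I + 7 \cdot 1 \cdot 2} = \frac{-1 + I}{I + 14} = \frac{-1 + I}{14 + I}$)
$k^{2}{\left(-54 \right)} = \left(\frac{-1 - 54}{14 - 54}\right)^{2} = \left(\frac{1}{-40} \left(-55\right)\right)^{2} = \left(\left(- \frac{1}{40}\right) \left(-55\right)\right)^{2} = \left(\frac{11}{8}\right)^{2} = \frac{121}{64}$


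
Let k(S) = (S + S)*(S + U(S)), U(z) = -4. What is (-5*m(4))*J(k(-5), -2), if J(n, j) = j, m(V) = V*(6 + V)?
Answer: 400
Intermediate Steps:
k(S) = 2*S*(-4 + S) (k(S) = (S + S)*(S - 4) = (2*S)*(-4 + S) = 2*S*(-4 + S))
(-5*m(4))*J(k(-5), -2) = -20*(6 + 4)*(-2) = -20*10*(-2) = -5*40*(-2) = -200*(-2) = 400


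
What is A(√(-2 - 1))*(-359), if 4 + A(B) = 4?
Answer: 0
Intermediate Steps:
A(B) = 0 (A(B) = -4 + 4 = 0)
A(√(-2 - 1))*(-359) = 0*(-359) = 0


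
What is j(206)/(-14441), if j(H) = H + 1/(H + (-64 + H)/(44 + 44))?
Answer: -1881854/131918535 ≈ -0.014265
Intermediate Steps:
j(H) = H + 1/(-8/11 + 89*H/88) (j(H) = H + 1/(H + (-64 + H)/88) = H + 1/(H + (-64 + H)*(1/88)) = H + 1/(H + (-8/11 + H/88)) = H + 1/(-8/11 + 89*H/88))
j(206)/(-14441) = ((88 - 64*206 + 89*206²)/(-64 + 89*206))/(-14441) = ((88 - 13184 + 89*42436)/(-64 + 18334))*(-1/14441) = ((88 - 13184 + 3776804)/18270)*(-1/14441) = ((1/18270)*3763708)*(-1/14441) = (1881854/9135)*(-1/14441) = -1881854/131918535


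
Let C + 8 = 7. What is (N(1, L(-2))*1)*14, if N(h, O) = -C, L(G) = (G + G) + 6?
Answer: 14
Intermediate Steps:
C = -1 (C = -8 + 7 = -1)
L(G) = 6 + 2*G (L(G) = 2*G + 6 = 6 + 2*G)
N(h, O) = 1 (N(h, O) = -1*(-1) = 1)
(N(1, L(-2))*1)*14 = (1*1)*14 = 1*14 = 14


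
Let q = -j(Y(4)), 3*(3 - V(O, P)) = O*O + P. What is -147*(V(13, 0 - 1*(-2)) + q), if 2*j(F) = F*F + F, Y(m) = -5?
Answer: 9408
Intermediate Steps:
j(F) = F/2 + F²/2 (j(F) = (F*F + F)/2 = (F² + F)/2 = (F + F²)/2 = F/2 + F²/2)
V(O, P) = 3 - P/3 - O²/3 (V(O, P) = 3 - (O*O + P)/3 = 3 - (O² + P)/3 = 3 - (P + O²)/3 = 3 + (-P/3 - O²/3) = 3 - P/3 - O²/3)
q = -10 (q = -(-5)*(1 - 5)/2 = -(-5)*(-4)/2 = -1*10 = -10)
-147*(V(13, 0 - 1*(-2)) + q) = -147*((3 - (0 - 1*(-2))/3 - ⅓*13²) - 10) = -147*((3 - (0 + 2)/3 - ⅓*169) - 10) = -147*((3 - ⅓*2 - 169/3) - 10) = -147*((3 - ⅔ - 169/3) - 10) = -147*(-54 - 10) = -147*(-64) = 9408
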